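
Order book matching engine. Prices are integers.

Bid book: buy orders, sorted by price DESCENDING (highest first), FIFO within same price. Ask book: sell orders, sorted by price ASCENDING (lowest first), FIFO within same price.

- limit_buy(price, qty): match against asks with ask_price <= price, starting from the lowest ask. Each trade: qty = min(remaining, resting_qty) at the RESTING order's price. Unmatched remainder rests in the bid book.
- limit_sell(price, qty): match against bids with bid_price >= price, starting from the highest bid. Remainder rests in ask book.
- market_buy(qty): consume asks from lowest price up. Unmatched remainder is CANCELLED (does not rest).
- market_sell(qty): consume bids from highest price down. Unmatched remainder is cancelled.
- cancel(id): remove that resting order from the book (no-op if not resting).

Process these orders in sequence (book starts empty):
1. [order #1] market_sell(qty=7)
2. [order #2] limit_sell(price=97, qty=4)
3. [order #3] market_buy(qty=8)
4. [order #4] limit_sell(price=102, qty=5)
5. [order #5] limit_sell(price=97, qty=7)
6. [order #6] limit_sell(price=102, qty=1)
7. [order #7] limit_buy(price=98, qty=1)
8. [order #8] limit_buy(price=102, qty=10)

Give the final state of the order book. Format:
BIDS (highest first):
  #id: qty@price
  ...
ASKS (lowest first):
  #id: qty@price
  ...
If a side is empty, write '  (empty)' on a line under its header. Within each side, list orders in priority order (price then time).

After op 1 [order #1] market_sell(qty=7): fills=none; bids=[-] asks=[-]
After op 2 [order #2] limit_sell(price=97, qty=4): fills=none; bids=[-] asks=[#2:4@97]
After op 3 [order #3] market_buy(qty=8): fills=#3x#2:4@97; bids=[-] asks=[-]
After op 4 [order #4] limit_sell(price=102, qty=5): fills=none; bids=[-] asks=[#4:5@102]
After op 5 [order #5] limit_sell(price=97, qty=7): fills=none; bids=[-] asks=[#5:7@97 #4:5@102]
After op 6 [order #6] limit_sell(price=102, qty=1): fills=none; bids=[-] asks=[#5:7@97 #4:5@102 #6:1@102]
After op 7 [order #7] limit_buy(price=98, qty=1): fills=#7x#5:1@97; bids=[-] asks=[#5:6@97 #4:5@102 #6:1@102]
After op 8 [order #8] limit_buy(price=102, qty=10): fills=#8x#5:6@97 #8x#4:4@102; bids=[-] asks=[#4:1@102 #6:1@102]

Answer: BIDS (highest first):
  (empty)
ASKS (lowest first):
  #4: 1@102
  #6: 1@102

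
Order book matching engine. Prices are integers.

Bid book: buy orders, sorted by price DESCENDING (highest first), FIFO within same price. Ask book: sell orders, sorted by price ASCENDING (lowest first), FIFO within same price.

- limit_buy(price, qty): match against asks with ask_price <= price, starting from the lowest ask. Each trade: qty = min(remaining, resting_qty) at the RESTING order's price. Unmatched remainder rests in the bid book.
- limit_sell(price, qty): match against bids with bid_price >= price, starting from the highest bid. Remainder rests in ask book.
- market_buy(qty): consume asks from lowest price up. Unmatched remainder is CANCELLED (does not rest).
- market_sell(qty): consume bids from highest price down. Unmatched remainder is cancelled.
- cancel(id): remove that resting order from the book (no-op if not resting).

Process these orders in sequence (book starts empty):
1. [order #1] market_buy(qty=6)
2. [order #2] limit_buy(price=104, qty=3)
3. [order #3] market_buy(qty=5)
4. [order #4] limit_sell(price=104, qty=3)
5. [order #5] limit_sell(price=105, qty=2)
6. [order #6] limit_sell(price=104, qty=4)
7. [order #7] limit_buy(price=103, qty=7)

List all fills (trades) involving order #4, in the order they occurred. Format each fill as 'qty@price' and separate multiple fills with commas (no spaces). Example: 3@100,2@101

Answer: 3@104

Derivation:
After op 1 [order #1] market_buy(qty=6): fills=none; bids=[-] asks=[-]
After op 2 [order #2] limit_buy(price=104, qty=3): fills=none; bids=[#2:3@104] asks=[-]
After op 3 [order #3] market_buy(qty=5): fills=none; bids=[#2:3@104] asks=[-]
After op 4 [order #4] limit_sell(price=104, qty=3): fills=#2x#4:3@104; bids=[-] asks=[-]
After op 5 [order #5] limit_sell(price=105, qty=2): fills=none; bids=[-] asks=[#5:2@105]
After op 6 [order #6] limit_sell(price=104, qty=4): fills=none; bids=[-] asks=[#6:4@104 #5:2@105]
After op 7 [order #7] limit_buy(price=103, qty=7): fills=none; bids=[#7:7@103] asks=[#6:4@104 #5:2@105]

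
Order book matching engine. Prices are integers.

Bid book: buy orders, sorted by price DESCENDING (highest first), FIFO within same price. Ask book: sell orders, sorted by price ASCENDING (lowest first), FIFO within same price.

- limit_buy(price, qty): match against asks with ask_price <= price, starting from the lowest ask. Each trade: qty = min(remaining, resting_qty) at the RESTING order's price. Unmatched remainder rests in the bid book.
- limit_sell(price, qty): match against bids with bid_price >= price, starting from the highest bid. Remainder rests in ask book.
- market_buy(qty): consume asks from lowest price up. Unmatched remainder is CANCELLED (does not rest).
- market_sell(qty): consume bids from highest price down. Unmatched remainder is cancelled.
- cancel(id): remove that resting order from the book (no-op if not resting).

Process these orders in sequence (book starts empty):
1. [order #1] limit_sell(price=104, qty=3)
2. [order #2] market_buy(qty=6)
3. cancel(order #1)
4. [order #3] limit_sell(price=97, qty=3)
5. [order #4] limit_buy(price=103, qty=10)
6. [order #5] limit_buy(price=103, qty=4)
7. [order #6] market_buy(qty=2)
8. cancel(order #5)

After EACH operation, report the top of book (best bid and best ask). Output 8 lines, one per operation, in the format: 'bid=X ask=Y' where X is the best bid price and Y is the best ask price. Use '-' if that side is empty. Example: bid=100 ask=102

After op 1 [order #1] limit_sell(price=104, qty=3): fills=none; bids=[-] asks=[#1:3@104]
After op 2 [order #2] market_buy(qty=6): fills=#2x#1:3@104; bids=[-] asks=[-]
After op 3 cancel(order #1): fills=none; bids=[-] asks=[-]
After op 4 [order #3] limit_sell(price=97, qty=3): fills=none; bids=[-] asks=[#3:3@97]
After op 5 [order #4] limit_buy(price=103, qty=10): fills=#4x#3:3@97; bids=[#4:7@103] asks=[-]
After op 6 [order #5] limit_buy(price=103, qty=4): fills=none; bids=[#4:7@103 #5:4@103] asks=[-]
After op 7 [order #6] market_buy(qty=2): fills=none; bids=[#4:7@103 #5:4@103] asks=[-]
After op 8 cancel(order #5): fills=none; bids=[#4:7@103] asks=[-]

Answer: bid=- ask=104
bid=- ask=-
bid=- ask=-
bid=- ask=97
bid=103 ask=-
bid=103 ask=-
bid=103 ask=-
bid=103 ask=-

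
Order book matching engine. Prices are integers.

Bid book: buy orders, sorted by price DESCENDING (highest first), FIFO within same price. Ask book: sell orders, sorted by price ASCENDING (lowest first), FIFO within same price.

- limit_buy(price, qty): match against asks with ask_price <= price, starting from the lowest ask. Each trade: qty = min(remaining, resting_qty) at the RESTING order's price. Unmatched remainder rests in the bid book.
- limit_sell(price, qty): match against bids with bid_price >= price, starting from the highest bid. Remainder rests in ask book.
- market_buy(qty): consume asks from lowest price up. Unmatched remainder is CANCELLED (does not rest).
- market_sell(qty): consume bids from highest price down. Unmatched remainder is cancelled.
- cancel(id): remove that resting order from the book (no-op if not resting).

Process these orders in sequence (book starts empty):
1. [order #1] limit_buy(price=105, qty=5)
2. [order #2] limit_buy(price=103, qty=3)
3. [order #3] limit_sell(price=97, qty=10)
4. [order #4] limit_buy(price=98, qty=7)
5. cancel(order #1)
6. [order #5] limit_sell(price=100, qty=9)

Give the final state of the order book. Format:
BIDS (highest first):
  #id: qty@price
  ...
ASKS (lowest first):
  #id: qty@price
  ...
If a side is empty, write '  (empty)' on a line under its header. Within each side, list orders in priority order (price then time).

After op 1 [order #1] limit_buy(price=105, qty=5): fills=none; bids=[#1:5@105] asks=[-]
After op 2 [order #2] limit_buy(price=103, qty=3): fills=none; bids=[#1:5@105 #2:3@103] asks=[-]
After op 3 [order #3] limit_sell(price=97, qty=10): fills=#1x#3:5@105 #2x#3:3@103; bids=[-] asks=[#3:2@97]
After op 4 [order #4] limit_buy(price=98, qty=7): fills=#4x#3:2@97; bids=[#4:5@98] asks=[-]
After op 5 cancel(order #1): fills=none; bids=[#4:5@98] asks=[-]
After op 6 [order #5] limit_sell(price=100, qty=9): fills=none; bids=[#4:5@98] asks=[#5:9@100]

Answer: BIDS (highest first):
  #4: 5@98
ASKS (lowest first):
  #5: 9@100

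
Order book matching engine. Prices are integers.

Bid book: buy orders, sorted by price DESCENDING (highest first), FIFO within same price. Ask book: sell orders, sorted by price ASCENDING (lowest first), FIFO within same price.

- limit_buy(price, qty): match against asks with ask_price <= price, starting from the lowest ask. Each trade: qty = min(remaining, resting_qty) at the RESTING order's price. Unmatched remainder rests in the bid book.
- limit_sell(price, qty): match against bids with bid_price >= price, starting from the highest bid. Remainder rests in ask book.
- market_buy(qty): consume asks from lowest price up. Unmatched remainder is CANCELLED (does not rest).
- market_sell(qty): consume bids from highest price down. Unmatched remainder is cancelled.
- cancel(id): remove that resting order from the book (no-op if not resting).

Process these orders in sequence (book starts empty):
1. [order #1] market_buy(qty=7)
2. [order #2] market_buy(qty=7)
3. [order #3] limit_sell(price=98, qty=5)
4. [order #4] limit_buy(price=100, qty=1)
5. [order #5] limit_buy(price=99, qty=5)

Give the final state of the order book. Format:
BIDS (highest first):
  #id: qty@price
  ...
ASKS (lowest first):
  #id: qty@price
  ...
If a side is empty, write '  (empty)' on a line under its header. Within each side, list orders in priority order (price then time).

Answer: BIDS (highest first):
  #5: 1@99
ASKS (lowest first):
  (empty)

Derivation:
After op 1 [order #1] market_buy(qty=7): fills=none; bids=[-] asks=[-]
After op 2 [order #2] market_buy(qty=7): fills=none; bids=[-] asks=[-]
After op 3 [order #3] limit_sell(price=98, qty=5): fills=none; bids=[-] asks=[#3:5@98]
After op 4 [order #4] limit_buy(price=100, qty=1): fills=#4x#3:1@98; bids=[-] asks=[#3:4@98]
After op 5 [order #5] limit_buy(price=99, qty=5): fills=#5x#3:4@98; bids=[#5:1@99] asks=[-]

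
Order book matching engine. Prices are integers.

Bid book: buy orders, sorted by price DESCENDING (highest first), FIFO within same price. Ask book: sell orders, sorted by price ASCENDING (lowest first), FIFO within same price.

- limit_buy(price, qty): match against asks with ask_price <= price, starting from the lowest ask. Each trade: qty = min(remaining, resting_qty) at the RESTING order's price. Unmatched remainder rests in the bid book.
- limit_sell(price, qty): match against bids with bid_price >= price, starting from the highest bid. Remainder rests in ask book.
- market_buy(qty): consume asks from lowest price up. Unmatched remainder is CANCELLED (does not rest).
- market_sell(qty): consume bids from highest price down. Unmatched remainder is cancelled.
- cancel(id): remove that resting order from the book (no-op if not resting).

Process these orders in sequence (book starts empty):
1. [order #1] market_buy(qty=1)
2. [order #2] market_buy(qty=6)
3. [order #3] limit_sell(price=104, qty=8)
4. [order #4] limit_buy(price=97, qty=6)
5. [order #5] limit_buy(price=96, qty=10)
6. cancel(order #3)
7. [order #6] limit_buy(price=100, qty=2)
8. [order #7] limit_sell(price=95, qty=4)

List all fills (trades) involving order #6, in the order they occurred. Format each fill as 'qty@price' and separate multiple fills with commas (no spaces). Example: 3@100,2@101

Answer: 2@100

Derivation:
After op 1 [order #1] market_buy(qty=1): fills=none; bids=[-] asks=[-]
After op 2 [order #2] market_buy(qty=6): fills=none; bids=[-] asks=[-]
After op 3 [order #3] limit_sell(price=104, qty=8): fills=none; bids=[-] asks=[#3:8@104]
After op 4 [order #4] limit_buy(price=97, qty=6): fills=none; bids=[#4:6@97] asks=[#3:8@104]
After op 5 [order #5] limit_buy(price=96, qty=10): fills=none; bids=[#4:6@97 #5:10@96] asks=[#3:8@104]
After op 6 cancel(order #3): fills=none; bids=[#4:6@97 #5:10@96] asks=[-]
After op 7 [order #6] limit_buy(price=100, qty=2): fills=none; bids=[#6:2@100 #4:6@97 #5:10@96] asks=[-]
After op 8 [order #7] limit_sell(price=95, qty=4): fills=#6x#7:2@100 #4x#7:2@97; bids=[#4:4@97 #5:10@96] asks=[-]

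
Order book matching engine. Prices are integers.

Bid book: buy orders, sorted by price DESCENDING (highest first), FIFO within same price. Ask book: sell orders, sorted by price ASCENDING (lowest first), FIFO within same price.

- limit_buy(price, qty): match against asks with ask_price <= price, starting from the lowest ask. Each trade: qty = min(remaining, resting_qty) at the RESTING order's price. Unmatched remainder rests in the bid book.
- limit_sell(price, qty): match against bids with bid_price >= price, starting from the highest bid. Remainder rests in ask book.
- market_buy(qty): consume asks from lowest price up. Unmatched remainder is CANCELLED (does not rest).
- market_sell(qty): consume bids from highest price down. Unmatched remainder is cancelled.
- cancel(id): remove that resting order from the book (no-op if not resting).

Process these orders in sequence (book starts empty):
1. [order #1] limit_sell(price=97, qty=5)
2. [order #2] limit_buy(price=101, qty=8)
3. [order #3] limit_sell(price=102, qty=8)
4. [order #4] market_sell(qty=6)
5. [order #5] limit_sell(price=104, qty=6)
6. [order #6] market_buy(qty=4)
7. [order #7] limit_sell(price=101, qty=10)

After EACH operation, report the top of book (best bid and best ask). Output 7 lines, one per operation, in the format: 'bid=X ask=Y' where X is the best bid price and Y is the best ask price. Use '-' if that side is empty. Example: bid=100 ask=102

After op 1 [order #1] limit_sell(price=97, qty=5): fills=none; bids=[-] asks=[#1:5@97]
After op 2 [order #2] limit_buy(price=101, qty=8): fills=#2x#1:5@97; bids=[#2:3@101] asks=[-]
After op 3 [order #3] limit_sell(price=102, qty=8): fills=none; bids=[#2:3@101] asks=[#3:8@102]
After op 4 [order #4] market_sell(qty=6): fills=#2x#4:3@101; bids=[-] asks=[#3:8@102]
After op 5 [order #5] limit_sell(price=104, qty=6): fills=none; bids=[-] asks=[#3:8@102 #5:6@104]
After op 6 [order #6] market_buy(qty=4): fills=#6x#3:4@102; bids=[-] asks=[#3:4@102 #5:6@104]
After op 7 [order #7] limit_sell(price=101, qty=10): fills=none; bids=[-] asks=[#7:10@101 #3:4@102 #5:6@104]

Answer: bid=- ask=97
bid=101 ask=-
bid=101 ask=102
bid=- ask=102
bid=- ask=102
bid=- ask=102
bid=- ask=101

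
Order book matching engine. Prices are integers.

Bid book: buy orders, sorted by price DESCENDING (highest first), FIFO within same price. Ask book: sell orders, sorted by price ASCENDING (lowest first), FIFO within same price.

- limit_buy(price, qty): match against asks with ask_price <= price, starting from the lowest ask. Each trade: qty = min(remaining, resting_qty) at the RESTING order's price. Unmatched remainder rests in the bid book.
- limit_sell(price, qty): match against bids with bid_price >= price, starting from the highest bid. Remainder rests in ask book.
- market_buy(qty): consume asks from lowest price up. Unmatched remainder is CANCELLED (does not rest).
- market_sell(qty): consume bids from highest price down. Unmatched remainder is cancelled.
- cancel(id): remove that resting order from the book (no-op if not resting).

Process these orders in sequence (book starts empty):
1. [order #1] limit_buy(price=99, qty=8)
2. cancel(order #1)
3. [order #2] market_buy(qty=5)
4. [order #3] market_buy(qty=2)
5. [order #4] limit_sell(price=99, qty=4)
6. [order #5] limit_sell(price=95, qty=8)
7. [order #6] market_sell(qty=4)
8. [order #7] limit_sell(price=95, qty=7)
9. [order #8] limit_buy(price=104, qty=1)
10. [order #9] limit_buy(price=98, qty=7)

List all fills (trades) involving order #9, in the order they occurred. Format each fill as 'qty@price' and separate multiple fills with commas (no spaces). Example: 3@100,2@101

After op 1 [order #1] limit_buy(price=99, qty=8): fills=none; bids=[#1:8@99] asks=[-]
After op 2 cancel(order #1): fills=none; bids=[-] asks=[-]
After op 3 [order #2] market_buy(qty=5): fills=none; bids=[-] asks=[-]
After op 4 [order #3] market_buy(qty=2): fills=none; bids=[-] asks=[-]
After op 5 [order #4] limit_sell(price=99, qty=4): fills=none; bids=[-] asks=[#4:4@99]
After op 6 [order #5] limit_sell(price=95, qty=8): fills=none; bids=[-] asks=[#5:8@95 #4:4@99]
After op 7 [order #6] market_sell(qty=4): fills=none; bids=[-] asks=[#5:8@95 #4:4@99]
After op 8 [order #7] limit_sell(price=95, qty=7): fills=none; bids=[-] asks=[#5:8@95 #7:7@95 #4:4@99]
After op 9 [order #8] limit_buy(price=104, qty=1): fills=#8x#5:1@95; bids=[-] asks=[#5:7@95 #7:7@95 #4:4@99]
After op 10 [order #9] limit_buy(price=98, qty=7): fills=#9x#5:7@95; bids=[-] asks=[#7:7@95 #4:4@99]

Answer: 7@95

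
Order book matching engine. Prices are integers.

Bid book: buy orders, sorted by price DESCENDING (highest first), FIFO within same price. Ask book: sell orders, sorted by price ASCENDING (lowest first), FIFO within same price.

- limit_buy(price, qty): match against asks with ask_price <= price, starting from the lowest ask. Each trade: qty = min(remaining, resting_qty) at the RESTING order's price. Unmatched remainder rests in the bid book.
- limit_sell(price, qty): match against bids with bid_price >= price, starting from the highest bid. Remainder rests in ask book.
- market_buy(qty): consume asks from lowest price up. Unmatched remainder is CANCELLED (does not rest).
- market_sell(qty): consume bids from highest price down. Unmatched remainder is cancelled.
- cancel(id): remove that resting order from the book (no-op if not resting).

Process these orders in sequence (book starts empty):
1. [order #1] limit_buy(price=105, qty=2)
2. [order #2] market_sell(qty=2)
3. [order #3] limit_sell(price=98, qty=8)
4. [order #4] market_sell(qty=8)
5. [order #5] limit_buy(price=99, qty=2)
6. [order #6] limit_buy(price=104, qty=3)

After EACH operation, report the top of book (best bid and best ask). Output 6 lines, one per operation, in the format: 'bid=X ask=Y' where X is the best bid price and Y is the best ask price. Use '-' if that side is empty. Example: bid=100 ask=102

Answer: bid=105 ask=-
bid=- ask=-
bid=- ask=98
bid=- ask=98
bid=- ask=98
bid=- ask=98

Derivation:
After op 1 [order #1] limit_buy(price=105, qty=2): fills=none; bids=[#1:2@105] asks=[-]
After op 2 [order #2] market_sell(qty=2): fills=#1x#2:2@105; bids=[-] asks=[-]
After op 3 [order #3] limit_sell(price=98, qty=8): fills=none; bids=[-] asks=[#3:8@98]
After op 4 [order #4] market_sell(qty=8): fills=none; bids=[-] asks=[#3:8@98]
After op 5 [order #5] limit_buy(price=99, qty=2): fills=#5x#3:2@98; bids=[-] asks=[#3:6@98]
After op 6 [order #6] limit_buy(price=104, qty=3): fills=#6x#3:3@98; bids=[-] asks=[#3:3@98]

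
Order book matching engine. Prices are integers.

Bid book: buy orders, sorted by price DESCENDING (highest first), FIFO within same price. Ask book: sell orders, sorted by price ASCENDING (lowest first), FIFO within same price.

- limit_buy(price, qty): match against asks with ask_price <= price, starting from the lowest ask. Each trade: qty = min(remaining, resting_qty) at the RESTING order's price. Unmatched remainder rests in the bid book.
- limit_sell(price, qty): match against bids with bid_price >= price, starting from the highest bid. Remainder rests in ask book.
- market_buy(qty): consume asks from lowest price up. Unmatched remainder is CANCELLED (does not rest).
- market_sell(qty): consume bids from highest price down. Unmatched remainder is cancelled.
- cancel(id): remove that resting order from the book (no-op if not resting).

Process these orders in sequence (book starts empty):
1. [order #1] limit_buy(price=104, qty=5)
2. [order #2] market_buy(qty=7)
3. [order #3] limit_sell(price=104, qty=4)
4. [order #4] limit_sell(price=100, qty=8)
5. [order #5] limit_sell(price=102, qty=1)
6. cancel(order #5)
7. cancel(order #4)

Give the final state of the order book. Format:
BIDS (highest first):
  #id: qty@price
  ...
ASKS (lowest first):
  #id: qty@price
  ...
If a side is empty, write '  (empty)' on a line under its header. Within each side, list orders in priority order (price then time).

After op 1 [order #1] limit_buy(price=104, qty=5): fills=none; bids=[#1:5@104] asks=[-]
After op 2 [order #2] market_buy(qty=7): fills=none; bids=[#1:5@104] asks=[-]
After op 3 [order #3] limit_sell(price=104, qty=4): fills=#1x#3:4@104; bids=[#1:1@104] asks=[-]
After op 4 [order #4] limit_sell(price=100, qty=8): fills=#1x#4:1@104; bids=[-] asks=[#4:7@100]
After op 5 [order #5] limit_sell(price=102, qty=1): fills=none; bids=[-] asks=[#4:7@100 #5:1@102]
After op 6 cancel(order #5): fills=none; bids=[-] asks=[#4:7@100]
After op 7 cancel(order #4): fills=none; bids=[-] asks=[-]

Answer: BIDS (highest first):
  (empty)
ASKS (lowest first):
  (empty)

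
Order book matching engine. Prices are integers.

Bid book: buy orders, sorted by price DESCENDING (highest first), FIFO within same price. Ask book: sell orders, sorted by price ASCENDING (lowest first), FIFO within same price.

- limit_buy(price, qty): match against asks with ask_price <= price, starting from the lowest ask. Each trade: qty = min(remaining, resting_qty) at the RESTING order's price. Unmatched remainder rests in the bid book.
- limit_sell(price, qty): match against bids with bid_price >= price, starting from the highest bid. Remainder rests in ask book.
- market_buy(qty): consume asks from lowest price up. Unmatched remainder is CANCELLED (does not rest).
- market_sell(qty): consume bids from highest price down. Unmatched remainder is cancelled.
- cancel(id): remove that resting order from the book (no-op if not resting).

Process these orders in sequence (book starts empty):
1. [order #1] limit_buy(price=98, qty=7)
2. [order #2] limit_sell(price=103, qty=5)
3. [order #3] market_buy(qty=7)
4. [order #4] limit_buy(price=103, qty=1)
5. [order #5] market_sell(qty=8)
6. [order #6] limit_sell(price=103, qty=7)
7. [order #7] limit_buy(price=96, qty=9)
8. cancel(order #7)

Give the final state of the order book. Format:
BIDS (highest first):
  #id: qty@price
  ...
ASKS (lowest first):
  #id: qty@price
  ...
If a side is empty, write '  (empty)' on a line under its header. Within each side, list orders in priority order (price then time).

After op 1 [order #1] limit_buy(price=98, qty=7): fills=none; bids=[#1:7@98] asks=[-]
After op 2 [order #2] limit_sell(price=103, qty=5): fills=none; bids=[#1:7@98] asks=[#2:5@103]
After op 3 [order #3] market_buy(qty=7): fills=#3x#2:5@103; bids=[#1:7@98] asks=[-]
After op 4 [order #4] limit_buy(price=103, qty=1): fills=none; bids=[#4:1@103 #1:7@98] asks=[-]
After op 5 [order #5] market_sell(qty=8): fills=#4x#5:1@103 #1x#5:7@98; bids=[-] asks=[-]
After op 6 [order #6] limit_sell(price=103, qty=7): fills=none; bids=[-] asks=[#6:7@103]
After op 7 [order #7] limit_buy(price=96, qty=9): fills=none; bids=[#7:9@96] asks=[#6:7@103]
After op 8 cancel(order #7): fills=none; bids=[-] asks=[#6:7@103]

Answer: BIDS (highest first):
  (empty)
ASKS (lowest first):
  #6: 7@103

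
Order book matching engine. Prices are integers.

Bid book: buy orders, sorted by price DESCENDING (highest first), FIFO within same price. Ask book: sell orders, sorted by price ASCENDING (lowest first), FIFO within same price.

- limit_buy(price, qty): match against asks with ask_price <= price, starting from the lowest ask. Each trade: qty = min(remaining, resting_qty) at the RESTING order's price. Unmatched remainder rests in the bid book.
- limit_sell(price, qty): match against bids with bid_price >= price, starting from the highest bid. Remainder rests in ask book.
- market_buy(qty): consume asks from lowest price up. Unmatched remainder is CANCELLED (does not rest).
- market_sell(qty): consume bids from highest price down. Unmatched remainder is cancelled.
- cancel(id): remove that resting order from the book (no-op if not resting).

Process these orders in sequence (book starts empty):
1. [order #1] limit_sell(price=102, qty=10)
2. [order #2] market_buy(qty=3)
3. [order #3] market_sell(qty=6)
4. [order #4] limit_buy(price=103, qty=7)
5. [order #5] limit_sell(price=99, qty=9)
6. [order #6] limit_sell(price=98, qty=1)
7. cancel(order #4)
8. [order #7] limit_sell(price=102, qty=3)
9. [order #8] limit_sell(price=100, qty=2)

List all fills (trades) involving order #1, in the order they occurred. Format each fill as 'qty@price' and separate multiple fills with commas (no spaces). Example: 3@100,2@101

After op 1 [order #1] limit_sell(price=102, qty=10): fills=none; bids=[-] asks=[#1:10@102]
After op 2 [order #2] market_buy(qty=3): fills=#2x#1:3@102; bids=[-] asks=[#1:7@102]
After op 3 [order #3] market_sell(qty=6): fills=none; bids=[-] asks=[#1:7@102]
After op 4 [order #4] limit_buy(price=103, qty=7): fills=#4x#1:7@102; bids=[-] asks=[-]
After op 5 [order #5] limit_sell(price=99, qty=9): fills=none; bids=[-] asks=[#5:9@99]
After op 6 [order #6] limit_sell(price=98, qty=1): fills=none; bids=[-] asks=[#6:1@98 #5:9@99]
After op 7 cancel(order #4): fills=none; bids=[-] asks=[#6:1@98 #5:9@99]
After op 8 [order #7] limit_sell(price=102, qty=3): fills=none; bids=[-] asks=[#6:1@98 #5:9@99 #7:3@102]
After op 9 [order #8] limit_sell(price=100, qty=2): fills=none; bids=[-] asks=[#6:1@98 #5:9@99 #8:2@100 #7:3@102]

Answer: 3@102,7@102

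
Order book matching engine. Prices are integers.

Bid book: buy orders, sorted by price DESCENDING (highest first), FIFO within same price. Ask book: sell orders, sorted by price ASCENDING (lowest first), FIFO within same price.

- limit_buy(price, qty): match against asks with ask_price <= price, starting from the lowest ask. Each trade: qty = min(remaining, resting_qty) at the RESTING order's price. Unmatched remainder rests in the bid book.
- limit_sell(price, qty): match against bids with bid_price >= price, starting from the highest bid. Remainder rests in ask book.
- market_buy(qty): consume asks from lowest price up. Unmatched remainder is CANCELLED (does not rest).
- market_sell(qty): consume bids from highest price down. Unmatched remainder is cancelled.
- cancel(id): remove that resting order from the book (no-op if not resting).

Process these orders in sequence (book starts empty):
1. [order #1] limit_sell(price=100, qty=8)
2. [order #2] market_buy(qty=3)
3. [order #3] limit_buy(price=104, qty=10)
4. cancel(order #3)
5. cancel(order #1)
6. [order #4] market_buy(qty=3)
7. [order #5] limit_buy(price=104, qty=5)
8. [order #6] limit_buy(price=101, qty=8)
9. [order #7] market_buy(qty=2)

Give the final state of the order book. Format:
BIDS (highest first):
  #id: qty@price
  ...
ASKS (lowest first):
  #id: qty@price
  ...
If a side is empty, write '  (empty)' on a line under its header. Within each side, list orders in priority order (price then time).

Answer: BIDS (highest first):
  #5: 5@104
  #6: 8@101
ASKS (lowest first):
  (empty)

Derivation:
After op 1 [order #1] limit_sell(price=100, qty=8): fills=none; bids=[-] asks=[#1:8@100]
After op 2 [order #2] market_buy(qty=3): fills=#2x#1:3@100; bids=[-] asks=[#1:5@100]
After op 3 [order #3] limit_buy(price=104, qty=10): fills=#3x#1:5@100; bids=[#3:5@104] asks=[-]
After op 4 cancel(order #3): fills=none; bids=[-] asks=[-]
After op 5 cancel(order #1): fills=none; bids=[-] asks=[-]
After op 6 [order #4] market_buy(qty=3): fills=none; bids=[-] asks=[-]
After op 7 [order #5] limit_buy(price=104, qty=5): fills=none; bids=[#5:5@104] asks=[-]
After op 8 [order #6] limit_buy(price=101, qty=8): fills=none; bids=[#5:5@104 #6:8@101] asks=[-]
After op 9 [order #7] market_buy(qty=2): fills=none; bids=[#5:5@104 #6:8@101] asks=[-]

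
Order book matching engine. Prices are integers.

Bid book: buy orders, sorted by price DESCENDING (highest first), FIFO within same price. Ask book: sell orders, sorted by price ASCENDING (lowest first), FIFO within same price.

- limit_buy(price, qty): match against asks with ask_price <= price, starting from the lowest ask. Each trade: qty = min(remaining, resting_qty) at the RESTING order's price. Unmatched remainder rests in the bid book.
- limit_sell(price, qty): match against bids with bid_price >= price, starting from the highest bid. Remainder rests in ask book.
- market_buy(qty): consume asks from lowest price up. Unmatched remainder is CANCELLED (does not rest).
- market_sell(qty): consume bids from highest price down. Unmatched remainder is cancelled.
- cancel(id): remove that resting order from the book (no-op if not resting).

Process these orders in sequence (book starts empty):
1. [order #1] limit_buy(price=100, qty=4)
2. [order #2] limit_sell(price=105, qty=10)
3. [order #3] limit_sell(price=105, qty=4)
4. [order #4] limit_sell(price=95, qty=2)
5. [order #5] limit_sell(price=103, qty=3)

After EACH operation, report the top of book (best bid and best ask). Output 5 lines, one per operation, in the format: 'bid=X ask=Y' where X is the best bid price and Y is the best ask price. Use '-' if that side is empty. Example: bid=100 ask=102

Answer: bid=100 ask=-
bid=100 ask=105
bid=100 ask=105
bid=100 ask=105
bid=100 ask=103

Derivation:
After op 1 [order #1] limit_buy(price=100, qty=4): fills=none; bids=[#1:4@100] asks=[-]
After op 2 [order #2] limit_sell(price=105, qty=10): fills=none; bids=[#1:4@100] asks=[#2:10@105]
After op 3 [order #3] limit_sell(price=105, qty=4): fills=none; bids=[#1:4@100] asks=[#2:10@105 #3:4@105]
After op 4 [order #4] limit_sell(price=95, qty=2): fills=#1x#4:2@100; bids=[#1:2@100] asks=[#2:10@105 #3:4@105]
After op 5 [order #5] limit_sell(price=103, qty=3): fills=none; bids=[#1:2@100] asks=[#5:3@103 #2:10@105 #3:4@105]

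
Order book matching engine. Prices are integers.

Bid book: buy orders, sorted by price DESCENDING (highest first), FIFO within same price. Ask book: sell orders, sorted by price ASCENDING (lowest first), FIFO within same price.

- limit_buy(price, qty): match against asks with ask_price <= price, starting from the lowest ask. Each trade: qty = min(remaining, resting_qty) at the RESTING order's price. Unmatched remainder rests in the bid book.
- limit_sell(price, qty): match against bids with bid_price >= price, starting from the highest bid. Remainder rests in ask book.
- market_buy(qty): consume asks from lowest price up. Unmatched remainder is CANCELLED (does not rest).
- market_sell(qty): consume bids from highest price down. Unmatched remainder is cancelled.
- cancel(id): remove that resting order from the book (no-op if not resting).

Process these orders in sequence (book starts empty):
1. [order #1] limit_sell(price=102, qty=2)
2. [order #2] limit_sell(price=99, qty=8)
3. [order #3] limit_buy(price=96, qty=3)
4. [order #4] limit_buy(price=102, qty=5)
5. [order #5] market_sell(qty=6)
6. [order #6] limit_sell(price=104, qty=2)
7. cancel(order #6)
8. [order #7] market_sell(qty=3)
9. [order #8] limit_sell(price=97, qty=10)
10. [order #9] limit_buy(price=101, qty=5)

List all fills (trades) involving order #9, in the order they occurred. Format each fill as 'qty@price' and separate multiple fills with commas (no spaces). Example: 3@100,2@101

Answer: 5@97

Derivation:
After op 1 [order #1] limit_sell(price=102, qty=2): fills=none; bids=[-] asks=[#1:2@102]
After op 2 [order #2] limit_sell(price=99, qty=8): fills=none; bids=[-] asks=[#2:8@99 #1:2@102]
After op 3 [order #3] limit_buy(price=96, qty=3): fills=none; bids=[#3:3@96] asks=[#2:8@99 #1:2@102]
After op 4 [order #4] limit_buy(price=102, qty=5): fills=#4x#2:5@99; bids=[#3:3@96] asks=[#2:3@99 #1:2@102]
After op 5 [order #5] market_sell(qty=6): fills=#3x#5:3@96; bids=[-] asks=[#2:3@99 #1:2@102]
After op 6 [order #6] limit_sell(price=104, qty=2): fills=none; bids=[-] asks=[#2:3@99 #1:2@102 #6:2@104]
After op 7 cancel(order #6): fills=none; bids=[-] asks=[#2:3@99 #1:2@102]
After op 8 [order #7] market_sell(qty=3): fills=none; bids=[-] asks=[#2:3@99 #1:2@102]
After op 9 [order #8] limit_sell(price=97, qty=10): fills=none; bids=[-] asks=[#8:10@97 #2:3@99 #1:2@102]
After op 10 [order #9] limit_buy(price=101, qty=5): fills=#9x#8:5@97; bids=[-] asks=[#8:5@97 #2:3@99 #1:2@102]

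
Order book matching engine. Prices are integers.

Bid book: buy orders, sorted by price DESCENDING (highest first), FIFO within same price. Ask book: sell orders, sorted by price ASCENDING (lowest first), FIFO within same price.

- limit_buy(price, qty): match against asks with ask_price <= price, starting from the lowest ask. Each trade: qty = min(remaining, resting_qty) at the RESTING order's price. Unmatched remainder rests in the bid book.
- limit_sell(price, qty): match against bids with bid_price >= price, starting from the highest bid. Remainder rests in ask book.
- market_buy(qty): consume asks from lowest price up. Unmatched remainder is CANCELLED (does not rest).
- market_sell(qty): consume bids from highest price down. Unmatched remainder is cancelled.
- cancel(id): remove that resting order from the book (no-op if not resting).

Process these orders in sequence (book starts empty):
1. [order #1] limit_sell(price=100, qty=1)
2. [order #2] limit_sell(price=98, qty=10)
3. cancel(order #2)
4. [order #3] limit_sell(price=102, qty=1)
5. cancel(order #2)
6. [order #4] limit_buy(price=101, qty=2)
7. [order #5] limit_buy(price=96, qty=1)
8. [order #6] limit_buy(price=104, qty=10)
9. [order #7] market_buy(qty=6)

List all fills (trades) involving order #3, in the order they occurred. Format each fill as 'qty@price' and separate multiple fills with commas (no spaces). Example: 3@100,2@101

After op 1 [order #1] limit_sell(price=100, qty=1): fills=none; bids=[-] asks=[#1:1@100]
After op 2 [order #2] limit_sell(price=98, qty=10): fills=none; bids=[-] asks=[#2:10@98 #1:1@100]
After op 3 cancel(order #2): fills=none; bids=[-] asks=[#1:1@100]
After op 4 [order #3] limit_sell(price=102, qty=1): fills=none; bids=[-] asks=[#1:1@100 #3:1@102]
After op 5 cancel(order #2): fills=none; bids=[-] asks=[#1:1@100 #3:1@102]
After op 6 [order #4] limit_buy(price=101, qty=2): fills=#4x#1:1@100; bids=[#4:1@101] asks=[#3:1@102]
After op 7 [order #5] limit_buy(price=96, qty=1): fills=none; bids=[#4:1@101 #5:1@96] asks=[#3:1@102]
After op 8 [order #6] limit_buy(price=104, qty=10): fills=#6x#3:1@102; bids=[#6:9@104 #4:1@101 #5:1@96] asks=[-]
After op 9 [order #7] market_buy(qty=6): fills=none; bids=[#6:9@104 #4:1@101 #5:1@96] asks=[-]

Answer: 1@102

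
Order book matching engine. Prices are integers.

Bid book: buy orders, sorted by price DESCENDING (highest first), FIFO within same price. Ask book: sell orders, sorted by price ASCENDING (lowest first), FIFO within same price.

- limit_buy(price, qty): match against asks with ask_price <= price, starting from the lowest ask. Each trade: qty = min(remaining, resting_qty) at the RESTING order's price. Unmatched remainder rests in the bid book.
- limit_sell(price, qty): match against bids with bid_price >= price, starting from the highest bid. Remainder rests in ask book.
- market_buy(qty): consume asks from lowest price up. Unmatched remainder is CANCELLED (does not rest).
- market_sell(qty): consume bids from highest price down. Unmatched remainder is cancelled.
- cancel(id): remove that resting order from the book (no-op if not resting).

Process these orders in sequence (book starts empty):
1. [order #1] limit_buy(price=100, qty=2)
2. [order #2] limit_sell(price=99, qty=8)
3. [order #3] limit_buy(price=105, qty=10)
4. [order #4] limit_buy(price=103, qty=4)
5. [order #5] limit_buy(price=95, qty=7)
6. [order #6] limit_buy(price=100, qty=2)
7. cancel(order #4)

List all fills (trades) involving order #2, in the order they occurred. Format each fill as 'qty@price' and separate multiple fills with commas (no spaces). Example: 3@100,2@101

Answer: 2@100,6@99

Derivation:
After op 1 [order #1] limit_buy(price=100, qty=2): fills=none; bids=[#1:2@100] asks=[-]
After op 2 [order #2] limit_sell(price=99, qty=8): fills=#1x#2:2@100; bids=[-] asks=[#2:6@99]
After op 3 [order #3] limit_buy(price=105, qty=10): fills=#3x#2:6@99; bids=[#3:4@105] asks=[-]
After op 4 [order #4] limit_buy(price=103, qty=4): fills=none; bids=[#3:4@105 #4:4@103] asks=[-]
After op 5 [order #5] limit_buy(price=95, qty=7): fills=none; bids=[#3:4@105 #4:4@103 #5:7@95] asks=[-]
After op 6 [order #6] limit_buy(price=100, qty=2): fills=none; bids=[#3:4@105 #4:4@103 #6:2@100 #5:7@95] asks=[-]
After op 7 cancel(order #4): fills=none; bids=[#3:4@105 #6:2@100 #5:7@95] asks=[-]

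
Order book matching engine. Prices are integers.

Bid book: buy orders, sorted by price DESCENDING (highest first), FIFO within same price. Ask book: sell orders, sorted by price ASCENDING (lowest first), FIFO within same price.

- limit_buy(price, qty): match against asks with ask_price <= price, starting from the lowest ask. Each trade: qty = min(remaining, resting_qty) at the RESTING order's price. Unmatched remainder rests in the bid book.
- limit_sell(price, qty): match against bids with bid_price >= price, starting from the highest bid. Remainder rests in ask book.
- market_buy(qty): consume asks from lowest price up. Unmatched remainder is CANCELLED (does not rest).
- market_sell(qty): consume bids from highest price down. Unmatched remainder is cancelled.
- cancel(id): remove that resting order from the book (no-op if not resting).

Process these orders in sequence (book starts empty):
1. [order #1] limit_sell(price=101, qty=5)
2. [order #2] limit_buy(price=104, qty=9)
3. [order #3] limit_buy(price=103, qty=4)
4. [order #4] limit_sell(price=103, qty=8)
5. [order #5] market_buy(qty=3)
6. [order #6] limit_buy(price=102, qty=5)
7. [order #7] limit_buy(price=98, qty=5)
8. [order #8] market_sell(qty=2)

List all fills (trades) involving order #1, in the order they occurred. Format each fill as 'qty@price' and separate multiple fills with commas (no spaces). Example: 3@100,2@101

After op 1 [order #1] limit_sell(price=101, qty=5): fills=none; bids=[-] asks=[#1:5@101]
After op 2 [order #2] limit_buy(price=104, qty=9): fills=#2x#1:5@101; bids=[#2:4@104] asks=[-]
After op 3 [order #3] limit_buy(price=103, qty=4): fills=none; bids=[#2:4@104 #3:4@103] asks=[-]
After op 4 [order #4] limit_sell(price=103, qty=8): fills=#2x#4:4@104 #3x#4:4@103; bids=[-] asks=[-]
After op 5 [order #5] market_buy(qty=3): fills=none; bids=[-] asks=[-]
After op 6 [order #6] limit_buy(price=102, qty=5): fills=none; bids=[#6:5@102] asks=[-]
After op 7 [order #7] limit_buy(price=98, qty=5): fills=none; bids=[#6:5@102 #7:5@98] asks=[-]
After op 8 [order #8] market_sell(qty=2): fills=#6x#8:2@102; bids=[#6:3@102 #7:5@98] asks=[-]

Answer: 5@101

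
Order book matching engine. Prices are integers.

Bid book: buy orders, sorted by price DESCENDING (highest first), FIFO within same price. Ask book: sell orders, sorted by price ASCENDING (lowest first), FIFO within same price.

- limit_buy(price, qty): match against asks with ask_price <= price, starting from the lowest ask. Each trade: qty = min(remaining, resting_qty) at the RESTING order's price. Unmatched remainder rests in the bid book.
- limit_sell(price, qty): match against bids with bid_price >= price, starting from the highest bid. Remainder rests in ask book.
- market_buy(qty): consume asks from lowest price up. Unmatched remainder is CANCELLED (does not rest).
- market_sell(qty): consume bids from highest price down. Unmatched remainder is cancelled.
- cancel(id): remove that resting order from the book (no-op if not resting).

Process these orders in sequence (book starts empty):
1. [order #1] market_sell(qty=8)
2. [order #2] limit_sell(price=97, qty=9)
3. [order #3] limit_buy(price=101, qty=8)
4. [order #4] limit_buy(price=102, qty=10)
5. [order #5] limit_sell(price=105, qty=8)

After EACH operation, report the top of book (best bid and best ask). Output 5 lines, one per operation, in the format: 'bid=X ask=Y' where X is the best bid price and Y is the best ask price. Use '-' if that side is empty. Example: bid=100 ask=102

After op 1 [order #1] market_sell(qty=8): fills=none; bids=[-] asks=[-]
After op 2 [order #2] limit_sell(price=97, qty=9): fills=none; bids=[-] asks=[#2:9@97]
After op 3 [order #3] limit_buy(price=101, qty=8): fills=#3x#2:8@97; bids=[-] asks=[#2:1@97]
After op 4 [order #4] limit_buy(price=102, qty=10): fills=#4x#2:1@97; bids=[#4:9@102] asks=[-]
After op 5 [order #5] limit_sell(price=105, qty=8): fills=none; bids=[#4:9@102] asks=[#5:8@105]

Answer: bid=- ask=-
bid=- ask=97
bid=- ask=97
bid=102 ask=-
bid=102 ask=105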